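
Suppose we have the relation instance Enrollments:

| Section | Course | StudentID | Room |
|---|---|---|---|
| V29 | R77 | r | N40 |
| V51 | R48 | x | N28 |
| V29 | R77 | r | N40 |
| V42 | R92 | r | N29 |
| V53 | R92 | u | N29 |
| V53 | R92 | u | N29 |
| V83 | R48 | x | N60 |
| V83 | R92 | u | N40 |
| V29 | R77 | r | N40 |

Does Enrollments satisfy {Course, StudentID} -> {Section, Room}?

(Course=R77, StudentID=r): 3 rows → {Section,Room} = (V29, N40), (V29, N40), (V29, N40) ✓
(Course=R48, StudentID=x): 2 rows → {Section,Room} takes values {(V51, N28), (V83, N60)} — violation
(Course=R92, StudentID=r): 1 row → {Section,Room} = (V42, N29) ✓
(Course=R92, StudentID=u): 3 rows → {Section,Room} takes values {(V53, N29), (V83, N40)} — violation
Two rows agree on {Course, StudentID} but differ on {Section, Room}, so {Course, StudentID} -> {Section, Room} does not hold.

No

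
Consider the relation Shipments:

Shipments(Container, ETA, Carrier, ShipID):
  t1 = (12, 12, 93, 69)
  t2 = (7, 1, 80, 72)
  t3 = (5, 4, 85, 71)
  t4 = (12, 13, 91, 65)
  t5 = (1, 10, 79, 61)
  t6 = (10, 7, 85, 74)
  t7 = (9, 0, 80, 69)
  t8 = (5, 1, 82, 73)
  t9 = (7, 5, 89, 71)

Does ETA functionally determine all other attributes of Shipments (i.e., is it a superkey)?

No

Rows 2 and 8 have the same ETA value ETA=1 but are distinct tuples, so ETA does not determine every attribute — not a superkey.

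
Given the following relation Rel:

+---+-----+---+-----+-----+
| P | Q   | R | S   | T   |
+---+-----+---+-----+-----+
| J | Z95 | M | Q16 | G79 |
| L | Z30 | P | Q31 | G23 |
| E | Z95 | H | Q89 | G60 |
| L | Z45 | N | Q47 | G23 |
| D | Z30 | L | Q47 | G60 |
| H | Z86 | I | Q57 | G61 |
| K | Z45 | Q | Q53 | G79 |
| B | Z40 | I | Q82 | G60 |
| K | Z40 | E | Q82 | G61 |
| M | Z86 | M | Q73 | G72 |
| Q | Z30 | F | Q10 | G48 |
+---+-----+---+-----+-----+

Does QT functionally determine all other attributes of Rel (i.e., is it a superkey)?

All 11 rows have distinct QT values, so QT → (all attributes) holds and QT is a superkey.

Yes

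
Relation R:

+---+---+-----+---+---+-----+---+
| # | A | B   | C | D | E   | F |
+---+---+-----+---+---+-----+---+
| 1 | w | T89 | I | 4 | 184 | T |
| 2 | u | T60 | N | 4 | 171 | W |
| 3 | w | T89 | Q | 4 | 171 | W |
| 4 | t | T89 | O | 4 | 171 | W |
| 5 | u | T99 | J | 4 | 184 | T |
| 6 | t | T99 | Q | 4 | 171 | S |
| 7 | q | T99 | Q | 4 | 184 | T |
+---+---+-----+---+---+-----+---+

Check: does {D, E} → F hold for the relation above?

(D=4, E=184): rows 1, 5, 7 → F = T, T, T ✓
(D=4, E=171): rows 2, 3, 4, 6 → F takes values {W, S} — violation
Two rows agree on {D, E} but differ on F, so {D, E} → F does not hold.

No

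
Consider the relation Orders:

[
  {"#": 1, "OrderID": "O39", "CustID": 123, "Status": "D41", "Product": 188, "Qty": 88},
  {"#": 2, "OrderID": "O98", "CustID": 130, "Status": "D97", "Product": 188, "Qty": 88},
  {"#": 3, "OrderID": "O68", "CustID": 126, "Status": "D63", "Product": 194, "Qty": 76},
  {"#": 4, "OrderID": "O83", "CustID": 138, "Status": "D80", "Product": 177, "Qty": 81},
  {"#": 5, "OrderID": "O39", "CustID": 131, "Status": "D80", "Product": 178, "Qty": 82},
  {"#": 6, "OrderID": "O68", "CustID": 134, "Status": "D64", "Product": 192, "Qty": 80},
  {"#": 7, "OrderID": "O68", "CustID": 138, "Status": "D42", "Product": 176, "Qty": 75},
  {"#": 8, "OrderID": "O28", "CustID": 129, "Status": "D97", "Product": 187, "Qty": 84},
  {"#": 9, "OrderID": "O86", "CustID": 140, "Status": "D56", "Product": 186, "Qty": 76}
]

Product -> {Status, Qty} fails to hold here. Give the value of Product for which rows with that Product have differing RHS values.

Product=188: rows 1, 2 → {Status,Qty} takes values {(D41, 88), (D97, 88)} — violation
Product=194: row 3 → {Status,Qty} = (D63, 76) ✓
Product=177: row 4 → {Status,Qty} = (D80, 81) ✓
Product=178: row 5 → {Status,Qty} = (D80, 82) ✓
Product=192: row 6 → {Status,Qty} = (D64, 80) ✓
Product=176: row 7 → {Status,Qty} = (D42, 75) ✓
Product=187: row 8 → {Status,Qty} = (D97, 84) ✓
Product=186: row 9 → {Status,Qty} = (D56, 76) ✓
The only Product value with inconsistent RHS is Product=188.

188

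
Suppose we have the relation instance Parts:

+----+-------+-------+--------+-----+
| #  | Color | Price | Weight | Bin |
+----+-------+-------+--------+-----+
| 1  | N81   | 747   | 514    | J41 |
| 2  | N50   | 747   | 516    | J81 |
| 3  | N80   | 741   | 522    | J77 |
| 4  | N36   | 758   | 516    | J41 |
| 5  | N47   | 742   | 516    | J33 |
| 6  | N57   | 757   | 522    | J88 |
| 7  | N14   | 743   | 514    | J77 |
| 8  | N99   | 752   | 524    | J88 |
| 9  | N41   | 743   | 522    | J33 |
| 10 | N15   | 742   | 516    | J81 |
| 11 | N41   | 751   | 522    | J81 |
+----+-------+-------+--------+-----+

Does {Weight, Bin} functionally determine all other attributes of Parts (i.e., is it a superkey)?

Rows 2 and 10 have the same {Weight, Bin} value (Weight=516, Bin=J81) but are distinct tuples, so {Weight, Bin} does not determine every attribute — not a superkey.

No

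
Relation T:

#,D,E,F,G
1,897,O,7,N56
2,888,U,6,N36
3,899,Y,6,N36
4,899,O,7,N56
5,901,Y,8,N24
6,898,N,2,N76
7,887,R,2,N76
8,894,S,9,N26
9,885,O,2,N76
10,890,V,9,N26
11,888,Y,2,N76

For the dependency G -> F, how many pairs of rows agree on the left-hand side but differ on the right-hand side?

G=N56: all 2 rows agree on F — 0 pairs.
G=N36: all 2 rows agree on F — 0 pairs.
G=N76: all 4 rows agree on F — 0 pairs.
G=N26: all 2 rows agree on F — 0 pairs.

0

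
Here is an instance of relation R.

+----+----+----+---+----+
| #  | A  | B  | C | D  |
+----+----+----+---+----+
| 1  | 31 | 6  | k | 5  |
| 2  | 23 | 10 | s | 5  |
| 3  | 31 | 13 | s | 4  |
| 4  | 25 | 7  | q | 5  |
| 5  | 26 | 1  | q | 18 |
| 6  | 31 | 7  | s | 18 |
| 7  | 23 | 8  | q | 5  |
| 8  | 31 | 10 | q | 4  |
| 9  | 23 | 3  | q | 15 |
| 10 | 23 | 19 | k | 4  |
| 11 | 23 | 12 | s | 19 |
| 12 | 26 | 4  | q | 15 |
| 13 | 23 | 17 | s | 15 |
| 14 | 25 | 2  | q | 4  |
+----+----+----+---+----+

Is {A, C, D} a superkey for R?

All 14 rows have distinct {A, C, D} values, so {A, C, D} → (all attributes) holds and {A, C, D} is a superkey.

Yes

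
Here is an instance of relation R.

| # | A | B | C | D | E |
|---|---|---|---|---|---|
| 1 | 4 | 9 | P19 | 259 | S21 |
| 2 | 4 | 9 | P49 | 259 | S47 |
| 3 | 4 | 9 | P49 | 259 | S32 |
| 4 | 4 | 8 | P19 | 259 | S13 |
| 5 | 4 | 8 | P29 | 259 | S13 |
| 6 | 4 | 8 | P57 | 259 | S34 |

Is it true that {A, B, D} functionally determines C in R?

No

(A=4, B=9, D=259): rows 1, 2, 3 → C takes values {P19, P49} — violation
(A=4, B=8, D=259): rows 4, 5, 6 → C takes values {P19, P29, P57} — violation
Two rows agree on {A, B, D} but differ on C, so {A, B, D} → C does not hold.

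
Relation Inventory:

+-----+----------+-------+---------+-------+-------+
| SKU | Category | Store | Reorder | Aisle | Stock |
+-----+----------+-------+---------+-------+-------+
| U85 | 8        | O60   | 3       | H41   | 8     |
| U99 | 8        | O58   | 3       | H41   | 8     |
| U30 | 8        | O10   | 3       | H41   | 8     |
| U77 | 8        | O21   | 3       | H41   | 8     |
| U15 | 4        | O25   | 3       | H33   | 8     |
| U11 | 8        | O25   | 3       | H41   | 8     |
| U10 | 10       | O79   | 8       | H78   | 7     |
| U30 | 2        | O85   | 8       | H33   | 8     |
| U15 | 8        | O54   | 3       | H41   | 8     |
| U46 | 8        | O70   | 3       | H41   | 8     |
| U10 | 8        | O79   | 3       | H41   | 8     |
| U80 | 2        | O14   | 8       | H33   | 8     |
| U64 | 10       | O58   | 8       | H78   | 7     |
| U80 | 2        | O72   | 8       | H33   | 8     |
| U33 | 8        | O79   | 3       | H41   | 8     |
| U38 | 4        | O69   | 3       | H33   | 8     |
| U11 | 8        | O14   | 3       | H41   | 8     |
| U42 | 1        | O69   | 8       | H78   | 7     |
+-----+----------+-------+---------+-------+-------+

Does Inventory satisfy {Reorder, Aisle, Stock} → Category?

No

(Reorder=3, Aisle=H41, Stock=8): 10 rows → Category = 8, 8, 8, 8, 8, 8, 8, 8, 8, 8 ✓
(Reorder=3, Aisle=H33, Stock=8): 2 rows → Category = 4, 4 ✓
(Reorder=8, Aisle=H78, Stock=7): 3 rows → Category takes values {10, 1} — violation
(Reorder=8, Aisle=H33, Stock=8): 3 rows → Category = 2, 2, 2 ✓
Two rows agree on {Reorder, Aisle, Stock} but differ on Category, so {Reorder, Aisle, Stock} → Category does not hold.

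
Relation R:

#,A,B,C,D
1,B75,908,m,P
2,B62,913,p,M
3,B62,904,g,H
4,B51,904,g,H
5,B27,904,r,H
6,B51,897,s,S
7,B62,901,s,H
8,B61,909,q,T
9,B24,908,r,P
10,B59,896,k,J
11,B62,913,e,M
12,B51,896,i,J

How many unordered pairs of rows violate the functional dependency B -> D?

0

B=908: all 2 rows agree on D — 0 pairs.
B=913: all 2 rows agree on D — 0 pairs.
B=904: all 3 rows agree on D — 0 pairs.
B=896: all 2 rows agree on D — 0 pairs.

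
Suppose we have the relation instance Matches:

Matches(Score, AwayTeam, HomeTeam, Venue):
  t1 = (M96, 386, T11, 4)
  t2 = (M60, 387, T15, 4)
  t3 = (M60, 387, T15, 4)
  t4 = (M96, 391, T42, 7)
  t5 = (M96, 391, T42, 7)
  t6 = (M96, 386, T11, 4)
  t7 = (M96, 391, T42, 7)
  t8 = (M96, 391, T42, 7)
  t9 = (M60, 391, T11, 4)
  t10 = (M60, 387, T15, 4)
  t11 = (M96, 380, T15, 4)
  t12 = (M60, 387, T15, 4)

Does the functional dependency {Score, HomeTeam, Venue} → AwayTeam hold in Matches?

(Score=M96, HomeTeam=T11, Venue=4): rows 1, 6 → AwayTeam = 386, 386 ✓
(Score=M60, HomeTeam=T15, Venue=4): rows 2, 3, 10, 12 → AwayTeam = 387, 387, 387, 387 ✓
(Score=M96, HomeTeam=T42, Venue=7): rows 4, 5, 7, 8 → AwayTeam = 391, 391, 391, 391 ✓
(Score=M60, HomeTeam=T11, Venue=4): row 9 → AwayTeam = 391 ✓
(Score=M96, HomeTeam=T15, Venue=4): row 11 → AwayTeam = 380 ✓
Every {Score, HomeTeam, Venue} value is associated with a single AwayTeam value, so {Score, HomeTeam, Venue} → AwayTeam holds.

Yes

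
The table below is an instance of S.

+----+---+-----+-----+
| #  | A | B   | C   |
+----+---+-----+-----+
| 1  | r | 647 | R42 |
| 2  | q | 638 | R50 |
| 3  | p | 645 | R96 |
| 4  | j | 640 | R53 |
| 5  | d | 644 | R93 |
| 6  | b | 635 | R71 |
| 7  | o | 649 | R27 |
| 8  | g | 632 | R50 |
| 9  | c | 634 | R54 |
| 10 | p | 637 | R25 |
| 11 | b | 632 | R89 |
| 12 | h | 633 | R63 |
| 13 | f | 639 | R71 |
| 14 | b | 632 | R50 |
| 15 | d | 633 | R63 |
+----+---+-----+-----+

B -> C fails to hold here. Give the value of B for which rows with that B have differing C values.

B=647: row 1 → C = R42 ✓
B=638: row 2 → C = R50 ✓
B=645: row 3 → C = R96 ✓
B=640: row 4 → C = R53 ✓
B=644: row 5 → C = R93 ✓
B=635: row 6 → C = R71 ✓
B=649: row 7 → C = R27 ✓
B=632: rows 8, 11, 14 → C takes values {R50, R89} — violation
B=634: row 9 → C = R54 ✓
B=637: row 10 → C = R25 ✓
B=633: rows 12, 15 → C = R63, R63 ✓
B=639: row 13 → C = R71 ✓
The only B value with inconsistent C is B=632.

632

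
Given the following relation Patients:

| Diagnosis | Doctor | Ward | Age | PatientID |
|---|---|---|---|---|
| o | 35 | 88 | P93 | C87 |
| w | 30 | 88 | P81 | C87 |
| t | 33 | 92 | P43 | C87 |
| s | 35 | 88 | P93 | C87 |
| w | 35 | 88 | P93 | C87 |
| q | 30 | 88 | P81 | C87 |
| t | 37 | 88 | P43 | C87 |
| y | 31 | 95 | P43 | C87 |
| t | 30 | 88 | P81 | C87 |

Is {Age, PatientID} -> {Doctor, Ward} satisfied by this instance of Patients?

(Age=P93, PatientID=C87): 3 rows → {Doctor,Ward} = (35, 88), (35, 88), (35, 88) ✓
(Age=P81, PatientID=C87): 3 rows → {Doctor,Ward} = (30, 88), (30, 88), (30, 88) ✓
(Age=P43, PatientID=C87): 3 rows → {Doctor,Ward} takes values {(33, 92), (37, 88), (31, 95)} — violation
Two rows agree on {Age, PatientID} but differ on {Doctor, Ward}, so {Age, PatientID} -> {Doctor, Ward} does not hold.

No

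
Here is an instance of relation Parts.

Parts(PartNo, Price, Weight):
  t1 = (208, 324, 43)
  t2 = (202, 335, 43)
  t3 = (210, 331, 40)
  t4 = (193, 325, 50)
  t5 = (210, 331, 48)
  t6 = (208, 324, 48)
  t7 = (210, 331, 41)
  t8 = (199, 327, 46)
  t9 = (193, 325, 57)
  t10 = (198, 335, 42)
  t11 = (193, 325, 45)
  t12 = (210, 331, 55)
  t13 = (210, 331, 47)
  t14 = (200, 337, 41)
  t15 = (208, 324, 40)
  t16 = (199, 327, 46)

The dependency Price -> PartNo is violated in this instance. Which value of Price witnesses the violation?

335

Price=324: rows 1, 6, 15 → PartNo = 208, 208, 208 ✓
Price=335: rows 2, 10 → PartNo takes values {202, 198} — violation
Price=331: rows 3, 5, 7, 12, 13 → PartNo = 210, 210, 210, 210, 210 ✓
Price=325: rows 4, 9, 11 → PartNo = 193, 193, 193 ✓
Price=327: rows 8, 16 → PartNo = 199, 199 ✓
Price=337: row 14 → PartNo = 200 ✓
The only Price value with inconsistent PartNo is Price=335.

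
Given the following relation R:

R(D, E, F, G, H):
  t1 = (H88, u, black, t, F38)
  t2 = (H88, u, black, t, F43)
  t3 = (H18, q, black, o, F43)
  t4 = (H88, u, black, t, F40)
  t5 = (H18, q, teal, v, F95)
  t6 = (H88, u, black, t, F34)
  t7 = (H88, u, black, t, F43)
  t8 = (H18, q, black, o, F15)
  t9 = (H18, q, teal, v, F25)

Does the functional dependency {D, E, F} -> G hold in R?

(D=H88, E=u, F=black): rows 1, 2, 4, 6, 7 → G = t, t, t, t, t ✓
(D=H18, E=q, F=black): rows 3, 8 → G = o, o ✓
(D=H18, E=q, F=teal): rows 5, 9 → G = v, v ✓
Every {D, E, F} value is associated with a single G value, so {D, E, F} -> G holds.

Yes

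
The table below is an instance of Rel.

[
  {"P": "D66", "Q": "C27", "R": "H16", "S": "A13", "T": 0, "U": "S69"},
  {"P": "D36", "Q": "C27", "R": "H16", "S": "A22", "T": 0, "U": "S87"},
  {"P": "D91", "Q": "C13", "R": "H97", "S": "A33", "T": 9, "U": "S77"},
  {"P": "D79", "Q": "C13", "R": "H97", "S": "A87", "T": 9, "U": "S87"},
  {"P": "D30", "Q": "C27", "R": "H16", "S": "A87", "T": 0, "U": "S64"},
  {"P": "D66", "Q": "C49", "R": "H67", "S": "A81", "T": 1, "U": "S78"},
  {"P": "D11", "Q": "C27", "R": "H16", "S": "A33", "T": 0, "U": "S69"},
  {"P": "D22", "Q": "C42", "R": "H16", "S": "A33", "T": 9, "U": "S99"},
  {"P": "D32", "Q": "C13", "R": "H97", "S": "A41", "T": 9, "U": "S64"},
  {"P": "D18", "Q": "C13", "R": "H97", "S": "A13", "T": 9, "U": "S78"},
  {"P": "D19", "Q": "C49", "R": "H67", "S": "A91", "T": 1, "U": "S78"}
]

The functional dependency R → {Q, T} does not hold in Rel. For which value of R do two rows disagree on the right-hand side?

H16

R=H16: 5 rows → {Q,T} takes values {(C27, 0), (C42, 9)} — violation
R=H97: 4 rows → {Q,T} = (C13, 9), (C13, 9), (C13, 9), (C13, 9) ✓
R=H67: 2 rows → {Q,T} = (C49, 1), (C49, 1) ✓
The only R value with inconsistent RHS is R=H16.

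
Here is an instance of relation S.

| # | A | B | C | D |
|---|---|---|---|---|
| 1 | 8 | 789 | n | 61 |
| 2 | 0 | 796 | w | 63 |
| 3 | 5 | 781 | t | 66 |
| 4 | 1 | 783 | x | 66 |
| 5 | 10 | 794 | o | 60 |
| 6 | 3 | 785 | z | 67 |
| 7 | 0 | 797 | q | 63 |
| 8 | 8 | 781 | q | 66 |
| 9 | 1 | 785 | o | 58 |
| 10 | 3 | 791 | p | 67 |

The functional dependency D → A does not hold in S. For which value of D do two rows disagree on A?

66

D=61: row 1 → A = 8 ✓
D=63: rows 2, 7 → A = 0, 0 ✓
D=66: rows 3, 4, 8 → A takes values {5, 1, 8} — violation
D=60: row 5 → A = 10 ✓
D=67: rows 6, 10 → A = 3, 3 ✓
D=58: row 9 → A = 1 ✓
The only D value with inconsistent A is D=66.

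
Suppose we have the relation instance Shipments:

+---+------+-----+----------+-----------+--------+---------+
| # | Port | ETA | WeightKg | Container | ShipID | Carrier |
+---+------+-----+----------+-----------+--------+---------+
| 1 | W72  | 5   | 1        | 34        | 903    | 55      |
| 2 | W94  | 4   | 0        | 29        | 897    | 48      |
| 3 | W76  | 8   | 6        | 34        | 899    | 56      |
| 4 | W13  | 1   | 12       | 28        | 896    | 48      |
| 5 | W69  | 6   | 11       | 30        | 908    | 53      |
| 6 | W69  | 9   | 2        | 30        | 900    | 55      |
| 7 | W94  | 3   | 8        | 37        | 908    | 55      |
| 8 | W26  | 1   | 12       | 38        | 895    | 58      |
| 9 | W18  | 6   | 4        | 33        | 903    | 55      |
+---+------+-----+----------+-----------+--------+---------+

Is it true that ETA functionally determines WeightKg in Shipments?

ETA=5: row 1 → WeightKg = 1 ✓
ETA=4: row 2 → WeightKg = 0 ✓
ETA=8: row 3 → WeightKg = 6 ✓
ETA=1: rows 4, 8 → WeightKg = 12, 12 ✓
ETA=6: rows 5, 9 → WeightKg takes values {11, 4} — violation
ETA=9: row 6 → WeightKg = 2 ✓
ETA=3: row 7 → WeightKg = 8 ✓
Two rows agree on ETA but differ on WeightKg, so ETA -> WeightKg does not hold.

No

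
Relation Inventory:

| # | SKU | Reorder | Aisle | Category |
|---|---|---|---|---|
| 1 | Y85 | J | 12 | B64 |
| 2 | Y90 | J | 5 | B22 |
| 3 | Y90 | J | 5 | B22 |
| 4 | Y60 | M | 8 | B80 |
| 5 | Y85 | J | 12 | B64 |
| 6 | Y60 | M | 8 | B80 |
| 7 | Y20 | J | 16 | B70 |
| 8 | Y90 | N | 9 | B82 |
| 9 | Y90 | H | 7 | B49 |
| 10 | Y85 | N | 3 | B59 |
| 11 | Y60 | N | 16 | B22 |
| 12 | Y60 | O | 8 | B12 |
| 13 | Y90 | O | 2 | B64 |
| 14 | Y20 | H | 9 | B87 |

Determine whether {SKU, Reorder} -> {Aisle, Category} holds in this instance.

Yes

(SKU=Y85, Reorder=J): rows 1, 5 → {Aisle,Category} = (12, B64), (12, B64) ✓
(SKU=Y90, Reorder=J): rows 2, 3 → {Aisle,Category} = (5, B22), (5, B22) ✓
(SKU=Y60, Reorder=M): rows 4, 6 → {Aisle,Category} = (8, B80), (8, B80) ✓
(SKU=Y20, Reorder=J): row 7 → {Aisle,Category} = (16, B70) ✓
(SKU=Y90, Reorder=N): row 8 → {Aisle,Category} = (9, B82) ✓
(SKU=Y90, Reorder=H): row 9 → {Aisle,Category} = (7, B49) ✓
(SKU=Y85, Reorder=N): row 10 → {Aisle,Category} = (3, B59) ✓
(SKU=Y60, Reorder=N): row 11 → {Aisle,Category} = (16, B22) ✓
(SKU=Y60, Reorder=O): row 12 → {Aisle,Category} = (8, B12) ✓
(SKU=Y90, Reorder=O): row 13 → {Aisle,Category} = (2, B64) ✓
(SKU=Y20, Reorder=H): row 14 → {Aisle,Category} = (9, B87) ✓
Every {SKU, Reorder} value is associated with a single {Aisle, Category} value, so {SKU, Reorder} -> {Aisle, Category} holds.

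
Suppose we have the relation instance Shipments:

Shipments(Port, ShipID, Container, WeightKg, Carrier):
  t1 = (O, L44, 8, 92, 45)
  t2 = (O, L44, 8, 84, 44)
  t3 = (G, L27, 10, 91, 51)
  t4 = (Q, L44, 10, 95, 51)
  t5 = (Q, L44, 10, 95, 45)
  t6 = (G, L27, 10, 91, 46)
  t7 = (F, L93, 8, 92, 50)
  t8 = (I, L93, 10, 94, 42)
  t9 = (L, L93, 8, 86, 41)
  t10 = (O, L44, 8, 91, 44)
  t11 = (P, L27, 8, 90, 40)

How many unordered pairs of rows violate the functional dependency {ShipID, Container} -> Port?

(ShipID=L44, Container=8): all 3 rows agree on Port — 0 pairs.
(ShipID=L27, Container=10): all 2 rows agree on Port — 0 pairs.
(ShipID=L44, Container=10): all 2 rows agree on Port — 0 pairs.
(ShipID=L93, Container=8): violating pairs (7,9) — 1 pair.

1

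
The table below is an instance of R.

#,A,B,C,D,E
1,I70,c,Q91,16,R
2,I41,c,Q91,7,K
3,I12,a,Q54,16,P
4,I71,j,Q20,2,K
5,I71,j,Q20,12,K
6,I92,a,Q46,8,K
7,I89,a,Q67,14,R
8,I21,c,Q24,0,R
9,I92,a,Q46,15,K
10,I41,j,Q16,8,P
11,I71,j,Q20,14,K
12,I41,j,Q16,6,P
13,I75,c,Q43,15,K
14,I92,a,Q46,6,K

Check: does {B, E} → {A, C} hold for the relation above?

(B=c, E=R): rows 1, 8 → {A,C} takes values {(I70, Q91), (I21, Q24)} — violation
(B=c, E=K): rows 2, 13 → {A,C} takes values {(I41, Q91), (I75, Q43)} — violation
(B=a, E=P): row 3 → {A,C} = (I12, Q54) ✓
(B=j, E=K): rows 4, 5, 11 → {A,C} = (I71, Q20), (I71, Q20), (I71, Q20) ✓
(B=a, E=K): rows 6, 9, 14 → {A,C} = (I92, Q46), (I92, Q46), (I92, Q46) ✓
(B=a, E=R): row 7 → {A,C} = (I89, Q67) ✓
(B=j, E=P): rows 10, 12 → {A,C} = (I41, Q16), (I41, Q16) ✓
Two rows agree on {B, E} but differ on {A, C}, so {B, E} → {A, C} does not hold.

No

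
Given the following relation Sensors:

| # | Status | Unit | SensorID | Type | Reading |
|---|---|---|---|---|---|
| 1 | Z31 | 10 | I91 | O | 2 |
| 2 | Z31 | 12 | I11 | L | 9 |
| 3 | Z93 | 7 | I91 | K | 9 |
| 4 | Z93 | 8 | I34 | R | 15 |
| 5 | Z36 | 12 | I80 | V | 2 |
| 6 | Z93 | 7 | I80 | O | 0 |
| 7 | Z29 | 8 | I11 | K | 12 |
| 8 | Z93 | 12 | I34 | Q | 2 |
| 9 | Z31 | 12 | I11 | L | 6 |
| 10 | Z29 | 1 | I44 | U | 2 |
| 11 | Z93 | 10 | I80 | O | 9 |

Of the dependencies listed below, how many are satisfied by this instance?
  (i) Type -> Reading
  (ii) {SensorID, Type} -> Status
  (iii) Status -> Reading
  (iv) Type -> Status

1

(i) Type -> Reading: Type=O: rows 1, 6, 11 → Reading takes values {2, 0, 9} — violation; Type=L: rows 2, 9 → Reading takes values {9, 6} — violation; Type=K: rows 3, 7 → Reading takes values {9, 12} — violation — fails.
(ii) {SensorID, Type} -> Status: every LHS value maps to a single RHS value — holds.
(iii) Status -> Reading: Status=Z31: rows 1, 2, 9 → Reading takes values {2, 9, 6} — violation; Status=Z93: rows 3, 4, 6, 8, 11 → Reading takes values {9, 15, 0, 2} — violation; Status=Z29: rows 7, 10 → Reading takes values {12, 2} — violation — fails.
(iv) Type -> Status: Type=O: rows 1, 6, 11 → Status takes values {Z31, Z93} — violation; Type=K: rows 3, 7 → Status takes values {Z93, Z29} — violation — fails.
1 of the 4 dependencies holds.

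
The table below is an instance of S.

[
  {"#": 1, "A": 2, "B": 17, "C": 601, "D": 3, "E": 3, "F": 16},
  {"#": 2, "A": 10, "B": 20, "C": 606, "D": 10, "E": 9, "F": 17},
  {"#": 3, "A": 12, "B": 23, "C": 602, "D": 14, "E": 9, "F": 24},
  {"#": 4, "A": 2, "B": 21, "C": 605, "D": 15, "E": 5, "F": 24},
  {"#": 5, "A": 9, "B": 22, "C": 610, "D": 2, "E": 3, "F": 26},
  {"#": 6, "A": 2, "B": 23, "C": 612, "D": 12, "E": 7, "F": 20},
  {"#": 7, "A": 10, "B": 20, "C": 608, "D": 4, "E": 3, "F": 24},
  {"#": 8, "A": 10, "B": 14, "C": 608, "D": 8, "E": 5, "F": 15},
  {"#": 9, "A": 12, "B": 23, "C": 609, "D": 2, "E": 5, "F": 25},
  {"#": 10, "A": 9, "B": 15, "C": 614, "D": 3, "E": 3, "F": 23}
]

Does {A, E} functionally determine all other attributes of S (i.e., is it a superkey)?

No

Rows 5 and 10 have the same {A, E} value (A=9, E=3) but are distinct tuples, so {A, E} does not determine every attribute — not a superkey.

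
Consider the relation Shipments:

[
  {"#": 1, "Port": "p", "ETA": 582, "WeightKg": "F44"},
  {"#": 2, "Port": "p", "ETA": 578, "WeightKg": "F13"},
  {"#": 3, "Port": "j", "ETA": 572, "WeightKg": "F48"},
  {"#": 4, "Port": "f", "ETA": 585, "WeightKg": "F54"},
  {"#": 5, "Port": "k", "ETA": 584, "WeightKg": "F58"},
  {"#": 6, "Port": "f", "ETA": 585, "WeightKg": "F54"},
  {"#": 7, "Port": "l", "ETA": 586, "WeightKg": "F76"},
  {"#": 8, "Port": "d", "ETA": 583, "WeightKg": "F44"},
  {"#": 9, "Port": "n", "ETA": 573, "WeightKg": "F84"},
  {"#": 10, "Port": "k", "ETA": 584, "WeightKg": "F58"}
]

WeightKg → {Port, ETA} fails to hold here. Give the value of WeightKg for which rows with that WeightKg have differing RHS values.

WeightKg=F44: rows 1, 8 → {Port,ETA} takes values {(p, 582), (d, 583)} — violation
WeightKg=F13: row 2 → {Port,ETA} = (p, 578) ✓
WeightKg=F48: row 3 → {Port,ETA} = (j, 572) ✓
WeightKg=F54: rows 4, 6 → {Port,ETA} = (f, 585), (f, 585) ✓
WeightKg=F58: rows 5, 10 → {Port,ETA} = (k, 584), (k, 584) ✓
WeightKg=F76: row 7 → {Port,ETA} = (l, 586) ✓
WeightKg=F84: row 9 → {Port,ETA} = (n, 573) ✓
The only WeightKg value with inconsistent RHS is WeightKg=F44.

F44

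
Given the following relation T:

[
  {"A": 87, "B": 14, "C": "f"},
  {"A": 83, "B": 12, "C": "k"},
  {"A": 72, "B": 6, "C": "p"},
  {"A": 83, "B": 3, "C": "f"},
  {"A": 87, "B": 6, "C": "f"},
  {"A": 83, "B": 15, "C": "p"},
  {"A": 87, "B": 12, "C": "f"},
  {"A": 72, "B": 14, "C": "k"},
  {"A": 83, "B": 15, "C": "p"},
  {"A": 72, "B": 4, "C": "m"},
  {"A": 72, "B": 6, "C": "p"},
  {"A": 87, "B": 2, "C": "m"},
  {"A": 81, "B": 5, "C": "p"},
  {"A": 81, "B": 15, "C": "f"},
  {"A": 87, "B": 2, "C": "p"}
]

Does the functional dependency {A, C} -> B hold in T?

No

(A=87, C=f): 3 rows → B takes values {14, 6, 12} — violation
(A=83, C=k): 1 row → B = 12 ✓
(A=72, C=p): 2 rows → B = 6, 6 ✓
(A=83, C=f): 1 row → B = 3 ✓
(A=83, C=p): 2 rows → B = 15, 15 ✓
(A=72, C=k): 1 row → B = 14 ✓
(A=72, C=m): 1 row → B = 4 ✓
(A=87, C=m): 1 row → B = 2 ✓
(A=81, C=p): 1 row → B = 5 ✓
(A=81, C=f): 1 row → B = 15 ✓
(A=87, C=p): 1 row → B = 2 ✓
Two rows agree on {A, C} but differ on B, so {A, C} -> B does not hold.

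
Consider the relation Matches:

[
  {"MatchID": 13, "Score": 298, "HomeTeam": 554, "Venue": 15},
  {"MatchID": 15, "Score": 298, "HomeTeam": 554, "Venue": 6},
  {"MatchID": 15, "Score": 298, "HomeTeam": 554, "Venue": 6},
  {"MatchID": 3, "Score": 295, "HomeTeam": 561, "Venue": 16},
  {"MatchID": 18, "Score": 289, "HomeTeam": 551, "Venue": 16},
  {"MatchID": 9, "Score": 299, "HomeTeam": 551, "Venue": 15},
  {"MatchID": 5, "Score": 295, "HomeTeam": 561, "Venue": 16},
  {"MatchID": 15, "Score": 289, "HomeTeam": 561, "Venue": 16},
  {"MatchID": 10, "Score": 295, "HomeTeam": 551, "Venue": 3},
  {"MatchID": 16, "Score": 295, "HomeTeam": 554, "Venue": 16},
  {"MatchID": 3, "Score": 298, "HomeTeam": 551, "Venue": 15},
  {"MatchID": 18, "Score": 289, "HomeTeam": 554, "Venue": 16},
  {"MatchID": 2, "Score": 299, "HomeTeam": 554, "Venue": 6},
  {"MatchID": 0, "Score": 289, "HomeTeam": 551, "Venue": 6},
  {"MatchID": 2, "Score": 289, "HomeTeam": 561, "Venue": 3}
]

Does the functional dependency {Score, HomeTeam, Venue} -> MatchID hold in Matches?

No

(Score=298, HomeTeam=554, Venue=15): 1 row → MatchID = 13 ✓
(Score=298, HomeTeam=554, Venue=6): 2 rows → MatchID = 15, 15 ✓
(Score=295, HomeTeam=561, Venue=16): 2 rows → MatchID takes values {3, 5} — violation
(Score=289, HomeTeam=551, Venue=16): 1 row → MatchID = 18 ✓
(Score=299, HomeTeam=551, Venue=15): 1 row → MatchID = 9 ✓
(Score=289, HomeTeam=561, Venue=16): 1 row → MatchID = 15 ✓
(Score=295, HomeTeam=551, Venue=3): 1 row → MatchID = 10 ✓
(Score=295, HomeTeam=554, Venue=16): 1 row → MatchID = 16 ✓
(Score=298, HomeTeam=551, Venue=15): 1 row → MatchID = 3 ✓
(Score=289, HomeTeam=554, Venue=16): 1 row → MatchID = 18 ✓
(Score=299, HomeTeam=554, Venue=6): 1 row → MatchID = 2 ✓
(Score=289, HomeTeam=551, Venue=6): 1 row → MatchID = 0 ✓
(Score=289, HomeTeam=561, Venue=3): 1 row → MatchID = 2 ✓
Two rows agree on {Score, HomeTeam, Venue} but differ on MatchID, so {Score, HomeTeam, Venue} -> MatchID does not hold.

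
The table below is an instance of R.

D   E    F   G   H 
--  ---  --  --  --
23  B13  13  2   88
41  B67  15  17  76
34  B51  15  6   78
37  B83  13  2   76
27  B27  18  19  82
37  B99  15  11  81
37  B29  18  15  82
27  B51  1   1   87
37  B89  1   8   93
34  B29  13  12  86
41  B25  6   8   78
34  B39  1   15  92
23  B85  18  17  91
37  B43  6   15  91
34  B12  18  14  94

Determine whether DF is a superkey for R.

Yes

All 15 rows have distinct DF values, so DF → (all attributes) holds and DF is a superkey.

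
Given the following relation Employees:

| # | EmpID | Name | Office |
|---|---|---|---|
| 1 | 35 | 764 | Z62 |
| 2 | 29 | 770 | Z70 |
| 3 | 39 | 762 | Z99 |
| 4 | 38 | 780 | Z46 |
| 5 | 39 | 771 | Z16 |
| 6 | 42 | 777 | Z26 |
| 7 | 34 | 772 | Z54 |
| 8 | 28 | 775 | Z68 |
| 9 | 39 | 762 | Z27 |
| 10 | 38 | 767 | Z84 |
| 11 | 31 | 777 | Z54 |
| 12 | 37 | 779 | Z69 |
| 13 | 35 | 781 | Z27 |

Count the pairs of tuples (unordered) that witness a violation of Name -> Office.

2

Name=762: violating pairs (3,9) — 1 pair.
Name=777: violating pairs (6,11) — 1 pair.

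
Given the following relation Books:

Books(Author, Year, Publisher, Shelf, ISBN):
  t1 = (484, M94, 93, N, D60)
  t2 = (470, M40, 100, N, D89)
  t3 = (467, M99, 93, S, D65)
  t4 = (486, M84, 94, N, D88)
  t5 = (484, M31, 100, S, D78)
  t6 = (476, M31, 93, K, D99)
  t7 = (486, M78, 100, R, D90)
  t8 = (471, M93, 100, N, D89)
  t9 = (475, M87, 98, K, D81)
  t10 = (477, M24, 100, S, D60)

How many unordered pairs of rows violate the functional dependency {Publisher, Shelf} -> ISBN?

1

(Publisher=100, Shelf=N): all 2 rows agree on ISBN — 0 pairs.
(Publisher=100, Shelf=S): violating pairs (5,10) — 1 pair.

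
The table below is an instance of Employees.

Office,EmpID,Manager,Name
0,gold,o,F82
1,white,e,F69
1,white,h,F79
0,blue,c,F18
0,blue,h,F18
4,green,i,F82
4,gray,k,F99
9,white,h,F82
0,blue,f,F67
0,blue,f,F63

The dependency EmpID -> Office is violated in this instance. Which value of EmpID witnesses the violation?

white

EmpID=gold: 1 row → Office = 0 ✓
EmpID=white: 3 rows → Office takes values {1, 9} — violation
EmpID=blue: 4 rows → Office = 0, 0, 0, 0 ✓
EmpID=green: 1 row → Office = 4 ✓
EmpID=gray: 1 row → Office = 4 ✓
The only EmpID value with inconsistent Office is EmpID=white.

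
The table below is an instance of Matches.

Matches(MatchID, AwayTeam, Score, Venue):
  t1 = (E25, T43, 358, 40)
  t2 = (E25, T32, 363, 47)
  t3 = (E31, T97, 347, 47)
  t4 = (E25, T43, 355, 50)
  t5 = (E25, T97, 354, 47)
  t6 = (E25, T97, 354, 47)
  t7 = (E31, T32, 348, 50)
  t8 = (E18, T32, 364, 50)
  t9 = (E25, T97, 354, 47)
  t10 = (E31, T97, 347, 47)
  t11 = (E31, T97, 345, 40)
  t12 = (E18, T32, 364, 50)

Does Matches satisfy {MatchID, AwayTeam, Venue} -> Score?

Yes

(MatchID=E25, AwayTeam=T43, Venue=40): row 1 → Score = 358 ✓
(MatchID=E25, AwayTeam=T32, Venue=47): row 2 → Score = 363 ✓
(MatchID=E31, AwayTeam=T97, Venue=47): rows 3, 10 → Score = 347, 347 ✓
(MatchID=E25, AwayTeam=T43, Venue=50): row 4 → Score = 355 ✓
(MatchID=E25, AwayTeam=T97, Venue=47): rows 5, 6, 9 → Score = 354, 354, 354 ✓
(MatchID=E31, AwayTeam=T32, Venue=50): row 7 → Score = 348 ✓
(MatchID=E18, AwayTeam=T32, Venue=50): rows 8, 12 → Score = 364, 364 ✓
(MatchID=E31, AwayTeam=T97, Venue=40): row 11 → Score = 345 ✓
Every {MatchID, AwayTeam, Venue} value is associated with a single Score value, so {MatchID, AwayTeam, Venue} -> Score holds.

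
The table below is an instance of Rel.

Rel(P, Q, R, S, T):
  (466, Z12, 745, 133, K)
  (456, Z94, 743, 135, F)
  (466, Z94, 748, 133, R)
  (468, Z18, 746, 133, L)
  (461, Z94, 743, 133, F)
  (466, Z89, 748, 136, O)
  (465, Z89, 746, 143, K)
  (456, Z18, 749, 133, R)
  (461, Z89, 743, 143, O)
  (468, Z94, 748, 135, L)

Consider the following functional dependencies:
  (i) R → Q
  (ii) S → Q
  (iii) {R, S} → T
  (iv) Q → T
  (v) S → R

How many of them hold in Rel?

1

(i) R → Q: R=743: 3 rows → Q takes values {Z94, Z89} — violation; R=748: 3 rows → Q takes values {Z94, Z89} — violation; R=746: 2 rows → Q takes values {Z18, Z89} — violation — fails.
(ii) S → Q: S=133: 5 rows → Q takes values {Z12, Z94, Z18} — violation — fails.
(iii) {R, S} → T: every LHS value maps to a single RHS value — holds.
(iv) Q → T: Q=Z94: 4 rows → T takes values {F, R, L} — violation; Q=Z18: 2 rows → T takes values {L, R} — violation; Q=Z89: 3 rows → T takes values {O, K} — violation — fails.
(v) S → R: S=133: 5 rows → R takes values {745, 748, 746, 743, 749} — violation; S=135: 2 rows → R takes values {743, 748} — violation; S=143: 2 rows → R takes values {746, 743} — violation — fails.
1 of the 5 dependencies holds.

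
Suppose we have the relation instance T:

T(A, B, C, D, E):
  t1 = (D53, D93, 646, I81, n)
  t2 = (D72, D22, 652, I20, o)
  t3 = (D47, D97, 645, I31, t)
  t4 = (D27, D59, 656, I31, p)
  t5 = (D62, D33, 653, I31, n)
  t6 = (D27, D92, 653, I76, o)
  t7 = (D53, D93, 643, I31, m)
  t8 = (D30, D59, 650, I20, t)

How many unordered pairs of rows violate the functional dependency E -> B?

E=n: violating pairs (1,5) — 1 pair.
E=o: violating pairs (2,6) — 1 pair.
E=t: violating pairs (3,8) — 1 pair.

3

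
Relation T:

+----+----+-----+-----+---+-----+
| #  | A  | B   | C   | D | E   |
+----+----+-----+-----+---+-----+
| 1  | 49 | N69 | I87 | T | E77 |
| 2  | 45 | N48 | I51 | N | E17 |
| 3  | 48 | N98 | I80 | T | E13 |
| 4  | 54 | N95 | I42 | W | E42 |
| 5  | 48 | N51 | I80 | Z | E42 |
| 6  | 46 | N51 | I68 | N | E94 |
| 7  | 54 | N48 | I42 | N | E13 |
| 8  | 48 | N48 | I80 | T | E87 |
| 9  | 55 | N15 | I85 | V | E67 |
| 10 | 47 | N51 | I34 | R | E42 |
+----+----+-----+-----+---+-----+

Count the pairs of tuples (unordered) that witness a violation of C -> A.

C=I80: all 3 rows agree on A — 0 pairs.
C=I42: all 2 rows agree on A — 0 pairs.

0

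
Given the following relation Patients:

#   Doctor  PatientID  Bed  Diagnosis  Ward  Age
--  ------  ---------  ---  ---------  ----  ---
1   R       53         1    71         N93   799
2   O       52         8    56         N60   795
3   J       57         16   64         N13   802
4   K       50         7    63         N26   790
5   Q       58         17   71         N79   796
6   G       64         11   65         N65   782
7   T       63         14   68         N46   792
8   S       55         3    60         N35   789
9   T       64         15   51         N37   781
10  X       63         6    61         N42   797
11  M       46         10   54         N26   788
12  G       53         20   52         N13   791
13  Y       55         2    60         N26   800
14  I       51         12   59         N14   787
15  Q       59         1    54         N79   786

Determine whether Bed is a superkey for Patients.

No

Rows 1 and 15 have the same Bed value Bed=1 but are distinct tuples, so Bed does not determine every attribute — not a superkey.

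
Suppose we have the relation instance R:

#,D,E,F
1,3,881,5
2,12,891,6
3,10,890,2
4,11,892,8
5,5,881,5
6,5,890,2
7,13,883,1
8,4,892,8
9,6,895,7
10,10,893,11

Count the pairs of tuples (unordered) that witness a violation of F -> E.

F=5: all 2 rows agree on E — 0 pairs.
F=2: all 2 rows agree on E — 0 pairs.
F=8: all 2 rows agree on E — 0 pairs.

0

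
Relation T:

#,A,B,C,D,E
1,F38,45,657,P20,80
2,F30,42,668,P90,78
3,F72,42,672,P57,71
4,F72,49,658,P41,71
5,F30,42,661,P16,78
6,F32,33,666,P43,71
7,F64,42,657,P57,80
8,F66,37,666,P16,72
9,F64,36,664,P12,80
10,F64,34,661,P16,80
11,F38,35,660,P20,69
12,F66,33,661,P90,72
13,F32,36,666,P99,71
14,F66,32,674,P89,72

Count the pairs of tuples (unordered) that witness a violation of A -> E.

1

A=F38: violating pairs (1,11) — 1 pair.
A=F30: all 2 rows agree on E — 0 pairs.
A=F72: all 2 rows agree on E — 0 pairs.
A=F32: all 2 rows agree on E — 0 pairs.
A=F64: all 3 rows agree on E — 0 pairs.
A=F66: all 3 rows agree on E — 0 pairs.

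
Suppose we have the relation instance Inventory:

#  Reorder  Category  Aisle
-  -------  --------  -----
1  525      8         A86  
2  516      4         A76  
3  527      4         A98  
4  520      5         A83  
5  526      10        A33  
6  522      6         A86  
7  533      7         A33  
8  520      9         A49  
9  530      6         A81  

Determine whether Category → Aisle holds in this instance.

No

Category=8: row 1 → Aisle = A86 ✓
Category=4: rows 2, 3 → Aisle takes values {A76, A98} — violation
Category=5: row 4 → Aisle = A83 ✓
Category=10: row 5 → Aisle = A33 ✓
Category=6: rows 6, 9 → Aisle takes values {A86, A81} — violation
Category=7: row 7 → Aisle = A33 ✓
Category=9: row 8 → Aisle = A49 ✓
Two rows agree on Category but differ on Aisle, so Category → Aisle does not hold.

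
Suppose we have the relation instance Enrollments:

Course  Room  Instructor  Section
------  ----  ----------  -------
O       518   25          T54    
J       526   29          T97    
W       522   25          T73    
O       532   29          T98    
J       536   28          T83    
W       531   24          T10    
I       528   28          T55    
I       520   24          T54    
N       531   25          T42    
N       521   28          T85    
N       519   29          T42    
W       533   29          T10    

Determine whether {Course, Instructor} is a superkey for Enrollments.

All 12 rows have distinct {Course, Instructor} values, so {Course, Instructor} → (all attributes) holds and {Course, Instructor} is a superkey.

Yes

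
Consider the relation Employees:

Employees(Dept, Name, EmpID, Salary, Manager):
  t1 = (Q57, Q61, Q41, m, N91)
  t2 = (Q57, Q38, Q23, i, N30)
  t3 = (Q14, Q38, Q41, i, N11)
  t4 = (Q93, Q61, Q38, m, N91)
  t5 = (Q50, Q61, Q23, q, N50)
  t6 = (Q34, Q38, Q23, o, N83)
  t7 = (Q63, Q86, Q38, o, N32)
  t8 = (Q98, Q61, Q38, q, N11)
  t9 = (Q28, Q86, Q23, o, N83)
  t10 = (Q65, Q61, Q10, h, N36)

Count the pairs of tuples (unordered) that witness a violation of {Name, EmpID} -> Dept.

2

(Name=Q38, EmpID=Q23): violating pairs (2,6) — 1 pair.
(Name=Q61, EmpID=Q38): violating pairs (4,8) — 1 pair.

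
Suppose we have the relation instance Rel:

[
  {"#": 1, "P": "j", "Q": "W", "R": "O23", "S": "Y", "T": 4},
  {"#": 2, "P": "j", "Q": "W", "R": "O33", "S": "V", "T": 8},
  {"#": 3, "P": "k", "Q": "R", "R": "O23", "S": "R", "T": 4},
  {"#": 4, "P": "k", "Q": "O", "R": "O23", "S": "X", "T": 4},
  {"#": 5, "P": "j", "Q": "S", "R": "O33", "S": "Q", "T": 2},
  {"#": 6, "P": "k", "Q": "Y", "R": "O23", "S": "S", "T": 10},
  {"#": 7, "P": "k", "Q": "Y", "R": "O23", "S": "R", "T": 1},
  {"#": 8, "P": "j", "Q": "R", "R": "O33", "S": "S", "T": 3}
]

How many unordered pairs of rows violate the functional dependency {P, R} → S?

(P=j, R=O33): violating pairs (2,5), (2,8), (5,8) — 3 pairs.
(P=k, R=O23): violating pairs (3,4), (3,6), (4,6), (4,7), (6,7) — 5 pairs.

8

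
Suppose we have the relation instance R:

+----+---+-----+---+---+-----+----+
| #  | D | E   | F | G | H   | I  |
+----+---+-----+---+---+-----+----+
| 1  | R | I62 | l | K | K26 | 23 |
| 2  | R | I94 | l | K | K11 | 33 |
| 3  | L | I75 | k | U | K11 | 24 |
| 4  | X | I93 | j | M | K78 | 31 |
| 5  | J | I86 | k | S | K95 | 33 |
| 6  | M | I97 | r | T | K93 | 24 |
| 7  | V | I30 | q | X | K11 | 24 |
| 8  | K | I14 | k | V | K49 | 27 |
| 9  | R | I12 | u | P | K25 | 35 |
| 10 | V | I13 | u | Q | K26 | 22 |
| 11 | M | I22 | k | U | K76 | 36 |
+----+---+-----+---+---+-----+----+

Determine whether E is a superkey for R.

Yes

All 11 rows have distinct E values, so E → (all attributes) holds and E is a superkey.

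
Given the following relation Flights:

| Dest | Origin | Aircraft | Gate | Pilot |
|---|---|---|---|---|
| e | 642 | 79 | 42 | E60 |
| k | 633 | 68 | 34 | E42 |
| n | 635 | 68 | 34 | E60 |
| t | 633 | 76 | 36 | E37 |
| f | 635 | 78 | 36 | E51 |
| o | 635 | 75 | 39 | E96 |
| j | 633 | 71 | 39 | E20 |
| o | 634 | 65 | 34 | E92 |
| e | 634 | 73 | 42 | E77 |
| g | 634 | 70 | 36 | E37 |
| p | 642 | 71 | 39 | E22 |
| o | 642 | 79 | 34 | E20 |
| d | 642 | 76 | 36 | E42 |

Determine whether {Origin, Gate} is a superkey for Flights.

Yes

All 13 rows have distinct {Origin, Gate} values, so {Origin, Gate} → (all attributes) holds and {Origin, Gate} is a superkey.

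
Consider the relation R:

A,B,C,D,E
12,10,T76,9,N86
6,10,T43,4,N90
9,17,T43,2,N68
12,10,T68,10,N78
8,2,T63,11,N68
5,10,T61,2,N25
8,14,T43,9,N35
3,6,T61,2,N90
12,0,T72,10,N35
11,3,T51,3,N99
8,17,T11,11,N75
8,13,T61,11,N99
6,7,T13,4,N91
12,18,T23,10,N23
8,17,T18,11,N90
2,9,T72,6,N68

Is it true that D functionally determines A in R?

No

D=9: 2 rows → A takes values {12, 8} — violation
D=4: 2 rows → A = 6, 6 ✓
D=2: 3 rows → A takes values {9, 5, 3} — violation
D=10: 3 rows → A = 12, 12, 12 ✓
D=11: 4 rows → A = 8, 8, 8, 8 ✓
D=3: 1 row → A = 11 ✓
D=6: 1 row → A = 2 ✓
Two rows agree on D but differ on A, so D -> A does not hold.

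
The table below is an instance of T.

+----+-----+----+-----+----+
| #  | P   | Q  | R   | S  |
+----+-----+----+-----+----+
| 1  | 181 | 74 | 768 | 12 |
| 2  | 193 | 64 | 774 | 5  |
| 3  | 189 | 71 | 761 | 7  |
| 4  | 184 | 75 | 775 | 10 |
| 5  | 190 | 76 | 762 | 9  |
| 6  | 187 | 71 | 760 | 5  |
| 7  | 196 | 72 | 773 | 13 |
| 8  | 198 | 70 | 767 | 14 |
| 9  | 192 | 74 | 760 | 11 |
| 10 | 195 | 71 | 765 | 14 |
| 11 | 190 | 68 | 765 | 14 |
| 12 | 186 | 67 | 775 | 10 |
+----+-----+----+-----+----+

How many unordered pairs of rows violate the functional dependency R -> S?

1

R=775: all 2 rows agree on S — 0 pairs.
R=760: violating pairs (6,9) — 1 pair.
R=765: all 2 rows agree on S — 0 pairs.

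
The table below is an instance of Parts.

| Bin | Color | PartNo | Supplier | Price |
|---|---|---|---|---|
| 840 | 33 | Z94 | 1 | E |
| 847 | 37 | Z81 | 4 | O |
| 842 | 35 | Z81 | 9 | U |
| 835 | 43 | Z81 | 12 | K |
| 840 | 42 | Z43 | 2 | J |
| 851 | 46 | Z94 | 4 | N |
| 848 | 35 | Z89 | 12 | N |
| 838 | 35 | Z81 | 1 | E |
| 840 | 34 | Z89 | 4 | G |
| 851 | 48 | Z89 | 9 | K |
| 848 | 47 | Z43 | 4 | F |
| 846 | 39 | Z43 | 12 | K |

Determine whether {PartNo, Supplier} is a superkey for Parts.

Yes

All 12 rows have distinct {PartNo, Supplier} values, so {PartNo, Supplier} → (all attributes) holds and {PartNo, Supplier} is a superkey.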